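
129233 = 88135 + 41098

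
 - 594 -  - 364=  -230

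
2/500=1/250= 0.00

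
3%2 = 1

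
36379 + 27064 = 63443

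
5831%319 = 89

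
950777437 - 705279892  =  245497545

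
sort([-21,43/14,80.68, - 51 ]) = [-51, - 21,43/14,80.68]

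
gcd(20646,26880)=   6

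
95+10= 105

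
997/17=997/17 = 58.65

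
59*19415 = 1145485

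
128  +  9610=9738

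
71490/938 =35745/469=76.22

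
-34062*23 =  - 783426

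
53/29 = 1 + 24/29 = 1.83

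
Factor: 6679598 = 2^1*1289^1*2591^1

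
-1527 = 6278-7805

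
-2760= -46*60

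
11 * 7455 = 82005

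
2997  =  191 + 2806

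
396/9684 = 11/269= 0.04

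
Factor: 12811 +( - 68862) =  - 23^1*2437^1 = - 56051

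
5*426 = 2130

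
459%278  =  181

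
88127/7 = 88127/7 = 12589.57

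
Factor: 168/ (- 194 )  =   - 84/97  =  - 2^2*3^1  *7^1*97^(-1)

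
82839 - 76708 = 6131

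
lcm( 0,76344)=0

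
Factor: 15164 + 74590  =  89754 = 2^1*3^1*7^1 * 2137^1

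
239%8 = 7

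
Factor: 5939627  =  491^1*12097^1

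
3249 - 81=3168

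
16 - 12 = 4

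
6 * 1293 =7758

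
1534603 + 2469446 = 4004049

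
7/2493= 7/2493 = 0.00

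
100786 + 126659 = 227445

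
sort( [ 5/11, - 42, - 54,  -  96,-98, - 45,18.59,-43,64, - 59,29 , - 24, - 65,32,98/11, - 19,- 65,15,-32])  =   [ - 98 , - 96,-65, - 65,  -  59, - 54, - 45, - 43,  -  42, - 32, - 24  , - 19, 5/11 , 98/11,15,18.59,29,32,  64 ]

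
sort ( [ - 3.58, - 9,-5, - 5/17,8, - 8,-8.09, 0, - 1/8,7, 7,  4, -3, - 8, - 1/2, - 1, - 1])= [ -9, - 8.09, - 8, - 8,-5  , - 3.58, - 3, - 1, - 1, -1/2 , - 5/17, - 1/8, 0 , 4,7 , 7,8 ] 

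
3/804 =1/268= 0.00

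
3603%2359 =1244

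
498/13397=498/13397 = 0.04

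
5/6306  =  5/6306 =0.00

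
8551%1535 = 876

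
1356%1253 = 103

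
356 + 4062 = 4418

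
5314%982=404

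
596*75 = 44700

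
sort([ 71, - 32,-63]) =[ - 63, - 32, 71 ] 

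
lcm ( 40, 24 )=120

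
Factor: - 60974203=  - 60974203^1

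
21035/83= 253 + 36/83 = 253.43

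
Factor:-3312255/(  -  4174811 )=3^1*5^1*29^( -1 )*359^( -1 )*401^ ( - 1) * 439^1*503^1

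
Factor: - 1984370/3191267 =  - 2^1* 5^1 * 83^( - 1)* 38449^( - 1) * 198437^1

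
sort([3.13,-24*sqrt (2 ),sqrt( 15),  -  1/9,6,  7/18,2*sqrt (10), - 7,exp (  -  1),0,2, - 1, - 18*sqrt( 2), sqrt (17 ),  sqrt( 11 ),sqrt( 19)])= [ - 24*sqrt( 2 ), - 18 *sqrt( 2), - 7,  -  1, - 1/9, 0,exp ( -1), 7/18,2,  3.13,sqrt( 11), sqrt(15), sqrt (17), sqrt (19),  6, 2*sqrt( 10)]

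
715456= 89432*8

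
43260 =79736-36476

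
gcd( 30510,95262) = 6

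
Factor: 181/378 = 2^( - 1) * 3^( - 3)*7^( - 1 )*181^1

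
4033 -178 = 3855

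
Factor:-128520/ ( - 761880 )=153/907 = 3^2 *17^1*907^( - 1 )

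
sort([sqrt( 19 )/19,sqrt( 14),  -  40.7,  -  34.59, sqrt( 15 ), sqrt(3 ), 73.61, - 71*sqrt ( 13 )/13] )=[-40.7, - 34.59, - 71*sqrt(13 )/13,sqrt( 19 ) /19,sqrt (3 ),sqrt(14 ),sqrt( 15),  73.61 ]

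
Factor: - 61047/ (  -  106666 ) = 2^( - 1)*3^3 * 17^1 * 401^( - 1 ) = 459/802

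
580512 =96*6047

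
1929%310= 69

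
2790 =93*30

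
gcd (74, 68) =2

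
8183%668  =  167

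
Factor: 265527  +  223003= 488530 = 2^1*5^1 * 7^2 *997^1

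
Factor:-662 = -2^1*331^1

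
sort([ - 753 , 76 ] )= [ - 753,76]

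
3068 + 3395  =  6463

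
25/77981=25/77981=0.00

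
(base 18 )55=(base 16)5f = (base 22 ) 47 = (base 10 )95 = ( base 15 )65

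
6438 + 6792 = 13230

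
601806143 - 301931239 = 299874904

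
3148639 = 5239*601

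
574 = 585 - 11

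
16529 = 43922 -27393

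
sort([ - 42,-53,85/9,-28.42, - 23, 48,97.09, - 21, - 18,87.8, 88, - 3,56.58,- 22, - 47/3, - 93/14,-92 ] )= [ - 92, - 53, - 42, - 28.42, - 23, - 22, - 21,-18, - 47/3, - 93/14, - 3, 85/9,48,56.58,87.8,88, 97.09]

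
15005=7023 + 7982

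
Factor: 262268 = 2^2 * 173^1 * 379^1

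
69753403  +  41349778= 111103181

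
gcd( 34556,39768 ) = 4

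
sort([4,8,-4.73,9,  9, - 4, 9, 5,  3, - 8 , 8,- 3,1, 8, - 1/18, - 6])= [ - 8, - 6, - 4.73, - 4, - 3, - 1/18,1, 3,4  ,  5, 8, 8, 8, 9, 9,  9]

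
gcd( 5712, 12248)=8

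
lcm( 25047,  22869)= 525987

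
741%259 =223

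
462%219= 24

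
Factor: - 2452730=- 2^1*5^1*7^1*37^1*947^1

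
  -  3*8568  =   - 25704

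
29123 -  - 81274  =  110397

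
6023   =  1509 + 4514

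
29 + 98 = 127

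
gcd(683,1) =1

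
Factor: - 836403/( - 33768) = 278801/11256 =2^(-3) * 3^( - 1 )*7^( - 1 ) *67^( - 1 )*278801^1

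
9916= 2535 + 7381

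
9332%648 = 260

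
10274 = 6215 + 4059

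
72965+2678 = 75643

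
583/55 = 53/5 = 10.60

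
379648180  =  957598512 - 577950332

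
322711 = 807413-484702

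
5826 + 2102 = 7928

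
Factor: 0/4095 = 0^1 = 0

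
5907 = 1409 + 4498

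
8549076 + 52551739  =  61100815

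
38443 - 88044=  - 49601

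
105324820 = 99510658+5814162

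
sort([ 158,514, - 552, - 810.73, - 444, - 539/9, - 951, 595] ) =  [  -  951, - 810.73,-552, - 444, - 539/9,158,514 , 595]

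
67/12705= 67/12705=0.01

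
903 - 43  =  860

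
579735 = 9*64415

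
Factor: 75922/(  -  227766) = - 1/3= - 3^(-1 )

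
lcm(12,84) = 84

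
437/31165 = 19/1355 = 0.01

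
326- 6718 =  - 6392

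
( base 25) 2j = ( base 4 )1011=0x45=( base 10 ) 69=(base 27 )2f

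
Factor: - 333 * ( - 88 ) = 2^3 * 3^2*11^1* 37^1 =29304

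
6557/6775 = 6557/6775 = 0.97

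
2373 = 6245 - 3872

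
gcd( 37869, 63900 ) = 3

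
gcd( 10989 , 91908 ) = 999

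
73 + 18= 91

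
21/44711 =21/44711 = 0.00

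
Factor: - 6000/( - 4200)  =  2^1*5^1*7^( - 1) = 10/7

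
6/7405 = 6/7405  =  0.00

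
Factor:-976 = - 2^4*61^1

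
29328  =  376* 78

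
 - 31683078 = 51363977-83047055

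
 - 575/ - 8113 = 575/8113= 0.07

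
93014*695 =64644730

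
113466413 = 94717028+18749385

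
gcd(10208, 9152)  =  352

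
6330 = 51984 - 45654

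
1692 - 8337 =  - 6645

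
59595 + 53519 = 113114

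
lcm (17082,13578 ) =529542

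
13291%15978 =13291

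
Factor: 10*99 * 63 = 2^1*3^4* 5^1* 7^1 * 11^1 =62370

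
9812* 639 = 6269868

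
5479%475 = 254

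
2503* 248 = 620744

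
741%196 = 153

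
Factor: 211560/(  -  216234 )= - 2^2*3^( - 1)*5^1*43^1 * 293^(  -  1) = -860/879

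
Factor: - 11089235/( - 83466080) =2^( - 5 )*23^(- 1)*37^( - 1) * 491^1  *613^ (-1 ) * 4517^1 = 2217847/16693216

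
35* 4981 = 174335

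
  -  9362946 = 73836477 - 83199423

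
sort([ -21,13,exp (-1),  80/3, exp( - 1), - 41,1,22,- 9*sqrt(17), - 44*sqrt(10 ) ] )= [ - 44*sqrt( 10 ),-41,-9*sqrt (17 ), - 21,exp(  -  1),exp( - 1),1, 13,22, 80/3 ] 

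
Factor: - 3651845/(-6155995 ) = 743^1*983^1*1231199^( - 1) = 730369/1231199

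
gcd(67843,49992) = 1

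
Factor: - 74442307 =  - 74442307^1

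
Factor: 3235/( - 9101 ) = - 5^1*19^( - 1 )*479^( - 1 )*647^1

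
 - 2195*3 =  - 6585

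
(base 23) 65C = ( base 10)3301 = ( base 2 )110011100101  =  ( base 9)4467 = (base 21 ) 7A4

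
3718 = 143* 26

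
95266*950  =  90502700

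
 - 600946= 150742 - 751688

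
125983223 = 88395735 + 37587488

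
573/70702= 573/70702= 0.01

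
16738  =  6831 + 9907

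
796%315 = 166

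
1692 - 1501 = 191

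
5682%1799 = 285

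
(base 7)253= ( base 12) B4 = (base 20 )6g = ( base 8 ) 210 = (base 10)136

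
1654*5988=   9904152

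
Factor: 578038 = 2^1*289019^1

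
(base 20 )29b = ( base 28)17B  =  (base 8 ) 1737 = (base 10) 991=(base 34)t5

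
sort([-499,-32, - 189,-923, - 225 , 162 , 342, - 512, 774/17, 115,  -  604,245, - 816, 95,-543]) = [ - 923  , -816,  -  604, - 543,-512, - 499,-225, - 189, - 32 , 774/17, 95,  115,  162,245, 342]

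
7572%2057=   1401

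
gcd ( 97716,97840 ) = 4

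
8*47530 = 380240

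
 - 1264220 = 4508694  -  5772914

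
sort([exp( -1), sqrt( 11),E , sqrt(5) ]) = [exp(-1),sqrt(  5), E, sqrt( 11 ) ]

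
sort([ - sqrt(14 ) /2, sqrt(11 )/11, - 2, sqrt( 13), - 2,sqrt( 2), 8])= [ - 2, - 2, - sqrt(14)/2, sqrt(11)/11, sqrt( 2),sqrt(13 ),8] 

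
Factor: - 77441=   -  7^1*13^1 * 23^1*37^1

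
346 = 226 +120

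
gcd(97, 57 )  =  1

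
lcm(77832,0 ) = 0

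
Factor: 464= 2^4*29^1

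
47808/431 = 47808/431 = 110.92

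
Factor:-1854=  - 2^1*3^2*103^1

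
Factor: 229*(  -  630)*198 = -2^2*3^4 *5^1 *7^1*11^1*229^1 = - 28565460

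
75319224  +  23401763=98720987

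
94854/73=1299+27/73 = 1299.37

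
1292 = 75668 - 74376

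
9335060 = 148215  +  9186845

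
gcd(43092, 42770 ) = 14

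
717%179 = 1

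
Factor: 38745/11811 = 12915/3937 = 3^2*5^1*7^1*31^( - 1)* 41^1*127^ ( - 1 )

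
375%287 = 88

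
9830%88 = 62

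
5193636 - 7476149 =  - 2282513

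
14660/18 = 7330/9 = 814.44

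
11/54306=11/54306  =  0.00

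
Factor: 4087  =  61^1*67^1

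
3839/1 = 3839 = 3839.00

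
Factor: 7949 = 7949^1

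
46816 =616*76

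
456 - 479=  - 23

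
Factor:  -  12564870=-2^1*3^1 * 5^1 * 17^1 * 71^1*347^1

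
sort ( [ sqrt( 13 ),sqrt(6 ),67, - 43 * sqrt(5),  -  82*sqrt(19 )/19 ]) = [ - 43*sqrt( 5), - 82 * sqrt( 19 )/19,sqrt(6), sqrt( 13),  67]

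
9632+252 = 9884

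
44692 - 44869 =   -  177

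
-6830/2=  -  3415 = - 3415.00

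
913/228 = 4 + 1/228 = 4.00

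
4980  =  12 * 415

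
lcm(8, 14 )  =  56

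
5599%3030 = 2569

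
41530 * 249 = 10340970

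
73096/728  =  100+37/91 = 100.41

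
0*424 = 0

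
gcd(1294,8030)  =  2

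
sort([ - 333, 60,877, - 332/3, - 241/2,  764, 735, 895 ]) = [ - 333 , - 241/2, - 332/3,60, 735, 764,877, 895 ] 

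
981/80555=981/80555  =  0.01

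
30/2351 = 30/2351 = 0.01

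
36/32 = 1 + 1/8 = 1.12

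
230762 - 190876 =39886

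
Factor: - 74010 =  - 2^1 *3^1*5^1*2467^1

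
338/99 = 3+41/99= 3.41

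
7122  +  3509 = 10631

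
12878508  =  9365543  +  3512965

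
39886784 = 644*61936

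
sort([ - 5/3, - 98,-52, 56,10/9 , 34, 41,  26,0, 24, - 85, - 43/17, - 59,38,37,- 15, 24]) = [ - 98, - 85 ,-59,-52 , - 15 , - 43/17, - 5/3,0,10/9, 24,24, 26, 34,37,38,41,56] 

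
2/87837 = 2/87837 = 0.00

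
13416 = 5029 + 8387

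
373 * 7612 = 2839276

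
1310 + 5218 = 6528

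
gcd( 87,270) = 3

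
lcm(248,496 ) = 496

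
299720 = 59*5080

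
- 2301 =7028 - 9329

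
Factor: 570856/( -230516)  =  -998/403 = - 2^1*13^( - 1) * 31^( - 1)*499^1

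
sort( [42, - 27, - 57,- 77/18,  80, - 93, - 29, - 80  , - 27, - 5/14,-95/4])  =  [  -  93, - 80, - 57, - 29,-27,  -  27, - 95/4,-77/18, - 5/14 , 42,80] 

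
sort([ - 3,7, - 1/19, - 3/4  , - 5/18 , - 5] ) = [- 5 ,-3, - 3/4 , - 5/18,-1/19,7 ] 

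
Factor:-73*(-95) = 6935 = 5^1*19^1 * 73^1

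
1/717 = 1/717= 0.00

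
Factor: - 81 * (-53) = 3^4 * 53^1 = 4293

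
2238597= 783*2859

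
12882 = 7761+5121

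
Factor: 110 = 2^1*5^1*11^1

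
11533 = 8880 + 2653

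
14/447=14/447 = 0.03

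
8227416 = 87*94568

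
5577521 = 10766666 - 5189145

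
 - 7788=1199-8987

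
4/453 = 4/453 = 0.01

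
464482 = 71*6542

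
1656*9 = 14904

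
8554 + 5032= 13586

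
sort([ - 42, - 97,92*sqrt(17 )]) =[ - 97, - 42,92 * sqrt( 17)]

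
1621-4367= - 2746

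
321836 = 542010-220174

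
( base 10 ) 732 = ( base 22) 1b6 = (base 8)1334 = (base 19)20A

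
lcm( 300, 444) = 11100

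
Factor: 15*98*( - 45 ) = -66150 = - 2^1*3^3 * 5^2*7^2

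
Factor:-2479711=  -13^1*53^1*59^1*61^1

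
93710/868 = 107 +417/434 = 107.96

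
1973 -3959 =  - 1986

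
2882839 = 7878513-4995674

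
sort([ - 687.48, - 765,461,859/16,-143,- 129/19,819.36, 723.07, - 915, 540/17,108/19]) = [ - 915, - 765, -687.48, - 143, -129/19 , 108/19,540/17, 859/16, 461,723.07,819.36 ] 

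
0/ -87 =0/1 = - 0.00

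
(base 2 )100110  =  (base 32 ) 16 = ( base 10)38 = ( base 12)32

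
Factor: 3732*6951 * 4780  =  123998610960 =2^4*3^2*5^1*7^1*239^1*311^1*331^1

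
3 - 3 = 0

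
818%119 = 104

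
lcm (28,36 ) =252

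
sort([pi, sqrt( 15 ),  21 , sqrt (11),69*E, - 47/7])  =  [-47/7 , pi, sqrt(11), sqrt( 15),21, 69 * E ]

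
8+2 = 10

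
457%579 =457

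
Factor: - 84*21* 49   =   - 2^2 * 3^2*7^4 = - 86436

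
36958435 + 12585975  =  49544410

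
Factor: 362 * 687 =2^1*3^1*181^1 *229^1 = 248694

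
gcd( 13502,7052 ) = 86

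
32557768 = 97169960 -64612192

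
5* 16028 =80140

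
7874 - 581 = 7293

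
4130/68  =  60 + 25/34 = 60.74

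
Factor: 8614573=11^1*783143^1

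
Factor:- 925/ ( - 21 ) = 3^( - 1)*5^2*7^( - 1 ) * 37^1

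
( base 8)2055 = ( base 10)1069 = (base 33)WD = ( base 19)2I5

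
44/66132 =1/1503 = 0.00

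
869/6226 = 79/566=0.14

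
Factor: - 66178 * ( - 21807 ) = 1443143646 = 2^1*3^2 * 7^1*29^1*163^1*2423^1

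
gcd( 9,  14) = 1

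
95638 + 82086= 177724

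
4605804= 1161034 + 3444770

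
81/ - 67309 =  - 81/67309 = - 0.00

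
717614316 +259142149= 976756465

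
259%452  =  259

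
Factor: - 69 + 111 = 2^1*3^1 * 7^1 = 42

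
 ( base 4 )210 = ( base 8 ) 44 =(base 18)20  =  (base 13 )2a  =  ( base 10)36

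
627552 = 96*6537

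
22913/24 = 22913/24=954.71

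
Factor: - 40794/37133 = -78/71 = -  2^1*3^1*13^1*71^(- 1) 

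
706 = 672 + 34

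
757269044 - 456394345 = 300874699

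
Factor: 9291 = 3^1 *19^1 * 163^1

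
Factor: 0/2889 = 0 = 0^1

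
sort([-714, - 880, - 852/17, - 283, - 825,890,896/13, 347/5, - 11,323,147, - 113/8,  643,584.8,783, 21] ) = [ - 880, - 825, - 714, - 283, - 852/17, - 113/8,-11,21,896/13,347/5,147, 323, 584.8,643, 783,890]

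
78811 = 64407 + 14404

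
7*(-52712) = -368984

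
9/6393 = 3/2131=0.00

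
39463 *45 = 1775835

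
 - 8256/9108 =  - 1 + 71/759 = - 0.91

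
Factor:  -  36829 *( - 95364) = 3512160756 = 2^2 * 3^3*13^1*883^1*2833^1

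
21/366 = 7/122   =  0.06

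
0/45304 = 0 = 0.00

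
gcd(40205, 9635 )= 5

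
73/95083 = 73/95083 = 0.00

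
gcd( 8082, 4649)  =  1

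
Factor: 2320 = 2^4*5^1*29^1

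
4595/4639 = 4595/4639=0.99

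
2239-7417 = - 5178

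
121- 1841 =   -  1720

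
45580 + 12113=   57693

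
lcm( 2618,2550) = 196350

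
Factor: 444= 2^2*  3^1*37^1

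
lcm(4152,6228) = 12456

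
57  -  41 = 16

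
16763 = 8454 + 8309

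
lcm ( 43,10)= 430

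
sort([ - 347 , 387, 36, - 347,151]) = [ - 347, -347,36,151,387] 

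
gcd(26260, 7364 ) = 4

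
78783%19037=2635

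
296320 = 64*4630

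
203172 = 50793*4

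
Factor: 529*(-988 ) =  - 2^2 * 13^1*19^1*23^2= -522652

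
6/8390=3/4195= 0.00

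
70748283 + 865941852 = 936690135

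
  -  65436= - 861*76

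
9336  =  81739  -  72403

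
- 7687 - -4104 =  - 3583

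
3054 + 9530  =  12584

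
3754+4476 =8230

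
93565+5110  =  98675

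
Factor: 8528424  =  2^3*3^1*17^1* 20903^1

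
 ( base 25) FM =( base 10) 397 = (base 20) jh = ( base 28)E5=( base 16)18D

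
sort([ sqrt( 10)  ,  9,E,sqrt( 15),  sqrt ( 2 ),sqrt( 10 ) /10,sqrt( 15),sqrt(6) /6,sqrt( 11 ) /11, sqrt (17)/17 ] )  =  [ sqrt( 17) /17,sqrt(11 ) /11,  sqrt(10 ) /10,sqrt( 6 ) /6,sqrt (2), E,sqrt( 10 ),sqrt( 15),sqrt(15),  9] 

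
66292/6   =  33146/3 = 11048.67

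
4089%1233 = 390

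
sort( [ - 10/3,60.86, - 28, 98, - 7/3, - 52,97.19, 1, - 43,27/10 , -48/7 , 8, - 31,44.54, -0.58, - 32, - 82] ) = [ -82,  -  52, - 43,- 32, -31, - 28, - 48/7 , - 10/3, - 7/3, - 0.58,1,27/10  ,  8, 44.54, 60.86 , 97.19,98 ] 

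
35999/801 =35999/801 = 44.94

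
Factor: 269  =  269^1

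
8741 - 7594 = 1147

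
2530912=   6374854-3843942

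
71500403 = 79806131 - 8305728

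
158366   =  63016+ 95350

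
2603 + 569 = 3172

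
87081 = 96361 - 9280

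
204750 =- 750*( - 273)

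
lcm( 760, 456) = 2280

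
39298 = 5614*7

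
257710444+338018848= 595729292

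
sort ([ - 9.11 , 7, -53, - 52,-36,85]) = [ - 53,  -  52, - 36, - 9.11 , 7, 85 ]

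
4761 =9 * 529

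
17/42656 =17/42656 = 0.00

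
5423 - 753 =4670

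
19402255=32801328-13399073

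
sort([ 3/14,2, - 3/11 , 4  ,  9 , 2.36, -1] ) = [ - 1, - 3/11,3/14,2, 2.36, 4,9] 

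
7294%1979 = 1357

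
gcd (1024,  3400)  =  8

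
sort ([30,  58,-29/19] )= [  -  29/19,30,58 ] 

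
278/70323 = 278/70323= 0.00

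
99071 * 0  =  0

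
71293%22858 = 2719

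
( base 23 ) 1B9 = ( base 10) 791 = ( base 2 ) 1100010111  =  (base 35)ml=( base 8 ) 1427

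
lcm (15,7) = 105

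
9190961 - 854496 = 8336465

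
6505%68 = 45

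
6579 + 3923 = 10502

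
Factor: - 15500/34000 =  - 31/68 = - 2^(-2 )*17^ ( - 1) * 31^1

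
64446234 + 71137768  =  135584002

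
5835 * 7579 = 44223465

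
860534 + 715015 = 1575549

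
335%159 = 17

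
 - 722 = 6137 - 6859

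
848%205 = 28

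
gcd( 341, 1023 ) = 341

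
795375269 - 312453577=482921692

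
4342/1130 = 3 + 476/565 = 3.84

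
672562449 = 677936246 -5373797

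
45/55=9/11 = 0.82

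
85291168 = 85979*992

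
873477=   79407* 11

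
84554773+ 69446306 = 154001079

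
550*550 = 302500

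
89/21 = 4+5/21  =  4.24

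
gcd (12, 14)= 2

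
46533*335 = 15588555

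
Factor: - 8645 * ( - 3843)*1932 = 64186324020 = 2^2*3^3*5^1*7^3*13^1*19^1* 23^1*61^1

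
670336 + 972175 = 1642511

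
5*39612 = 198060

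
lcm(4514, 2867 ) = 212158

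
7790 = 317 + 7473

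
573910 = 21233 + 552677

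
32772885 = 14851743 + 17921142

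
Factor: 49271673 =3^1*11^1*359^1*4159^1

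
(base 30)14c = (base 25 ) 1g7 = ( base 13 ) 615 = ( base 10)1032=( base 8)2010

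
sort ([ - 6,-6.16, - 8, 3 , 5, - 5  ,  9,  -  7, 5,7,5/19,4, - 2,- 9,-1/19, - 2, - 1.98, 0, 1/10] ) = [  -  9, - 8, - 7, - 6.16,-6 ,  -  5,- 2  , - 2, - 1.98,- 1/19, 0 , 1/10, 5/19,3, 4 , 5, 5, 7,9]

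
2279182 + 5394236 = 7673418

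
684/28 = 171/7 =24.43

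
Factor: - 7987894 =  - 2^1*31^1*128837^1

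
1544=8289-6745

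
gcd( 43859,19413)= 719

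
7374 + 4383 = 11757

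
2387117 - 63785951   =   - 61398834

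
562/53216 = 281/26608 = 0.01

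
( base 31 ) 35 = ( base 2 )1100010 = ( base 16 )62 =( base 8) 142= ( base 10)98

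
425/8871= 425/8871 = 0.05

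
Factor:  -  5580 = - 2^2*3^2*5^1 * 31^1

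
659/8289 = 659/8289 = 0.08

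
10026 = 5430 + 4596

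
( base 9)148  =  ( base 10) 125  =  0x7d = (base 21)5k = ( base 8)175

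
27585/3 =9195 = 9195.00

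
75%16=11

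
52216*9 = 469944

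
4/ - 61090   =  -2/30545 = -  0.00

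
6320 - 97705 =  - 91385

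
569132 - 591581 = - 22449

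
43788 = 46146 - 2358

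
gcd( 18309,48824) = 6103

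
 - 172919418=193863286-366782704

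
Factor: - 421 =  - 421^1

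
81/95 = 81/95 =0.85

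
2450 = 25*98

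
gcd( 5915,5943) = 7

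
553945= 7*79135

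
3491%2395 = 1096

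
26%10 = 6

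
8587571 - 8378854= 208717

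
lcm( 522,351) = 20358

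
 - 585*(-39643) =23191155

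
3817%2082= 1735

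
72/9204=6/767 = 0.01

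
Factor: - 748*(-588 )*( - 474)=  - 208476576 = - 2^5*3^2*7^2 * 11^1* 17^1*79^1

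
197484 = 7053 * 28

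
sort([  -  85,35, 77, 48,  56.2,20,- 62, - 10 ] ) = [ - 85, - 62,  -  10,20,35,48 , 56.2,77]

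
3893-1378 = 2515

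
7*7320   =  51240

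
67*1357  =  90919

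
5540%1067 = 205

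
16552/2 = 8276 = 8276.00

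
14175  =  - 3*( - 4725)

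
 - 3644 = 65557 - 69201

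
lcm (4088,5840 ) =40880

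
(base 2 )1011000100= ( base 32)m4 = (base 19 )1I5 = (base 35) k8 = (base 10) 708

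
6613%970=793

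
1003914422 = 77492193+926422229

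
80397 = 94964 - 14567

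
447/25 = 447/25 = 17.88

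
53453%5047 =2983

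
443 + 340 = 783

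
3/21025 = 3/21025 = 0.00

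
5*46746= 233730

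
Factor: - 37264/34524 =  - 2^2*3^(  -  2)*7^(  -  1 )*17^1 = - 68/63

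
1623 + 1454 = 3077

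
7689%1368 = 849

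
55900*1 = 55900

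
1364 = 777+587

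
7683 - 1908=5775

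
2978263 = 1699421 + 1278842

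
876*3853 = 3375228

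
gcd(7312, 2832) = 16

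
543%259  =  25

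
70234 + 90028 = 160262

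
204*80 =16320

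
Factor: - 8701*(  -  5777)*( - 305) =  - 5^1*7^1*11^1*53^1*61^1*109^1*113^1 = - 15331031485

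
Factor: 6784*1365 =2^7*3^1*5^1*7^1*13^1*53^1 = 9260160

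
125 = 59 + 66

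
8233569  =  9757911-1524342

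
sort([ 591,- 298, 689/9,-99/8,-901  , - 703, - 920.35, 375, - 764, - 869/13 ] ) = [ -920.35,-901,- 764, - 703, - 298,-869/13,-99/8 , 689/9, 375, 591 ] 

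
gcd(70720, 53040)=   17680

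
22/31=22/31 = 0.71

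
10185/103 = 98 + 91/103 = 98.88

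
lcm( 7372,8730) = 331740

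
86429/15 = 5761 + 14/15 = 5761.93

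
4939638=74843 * 66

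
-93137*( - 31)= 2887247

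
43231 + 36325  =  79556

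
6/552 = 1/92 = 0.01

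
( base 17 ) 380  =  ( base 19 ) 2EF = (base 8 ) 1753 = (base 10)1003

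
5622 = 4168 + 1454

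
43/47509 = 43/47509 =0.00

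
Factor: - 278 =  -2^1*139^1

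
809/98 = 8+25/98  =  8.26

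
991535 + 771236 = 1762771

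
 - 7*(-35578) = 249046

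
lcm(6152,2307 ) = 18456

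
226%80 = 66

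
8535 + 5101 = 13636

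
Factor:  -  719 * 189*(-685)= 3^3*5^1*7^1*137^1 * 719^1=93085335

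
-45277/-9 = 5030  +  7/9 = 5030.78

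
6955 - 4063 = 2892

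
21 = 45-24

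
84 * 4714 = 395976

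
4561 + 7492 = 12053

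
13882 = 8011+5871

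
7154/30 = 238 + 7/15 =238.47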